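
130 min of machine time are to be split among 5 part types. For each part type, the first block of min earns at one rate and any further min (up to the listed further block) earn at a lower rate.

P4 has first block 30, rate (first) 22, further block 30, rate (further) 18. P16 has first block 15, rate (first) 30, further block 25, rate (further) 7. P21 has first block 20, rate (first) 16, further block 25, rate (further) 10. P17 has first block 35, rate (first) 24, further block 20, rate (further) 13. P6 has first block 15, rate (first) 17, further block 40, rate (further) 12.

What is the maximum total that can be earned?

Rank every tier by rate: P16/T1 30 > P17/T1 24 > P4/T1 22 > P4/T2 18 > P6/T1 17 > P21/T1 16 > P17/T2 13 > P6/T2 12 > P21/T2 10 > P16/T2 7.
Fill P16 T1 block (15 at 30) ; 115 left.
P17 T1 at 24: fill all 35 ; 80 left.
P4/T1 (22): +30 ; 50 left.
P4/T2 (18): +30 ; 20 left.
P6/T1 (17): +15 ; 5 left.
P21/T1: +5 of 20 at 16; pool empty.
Total = 30×15 + 24×35 + 22×30 + 18×30 + 17×15 + 16×5 = 2825.

2825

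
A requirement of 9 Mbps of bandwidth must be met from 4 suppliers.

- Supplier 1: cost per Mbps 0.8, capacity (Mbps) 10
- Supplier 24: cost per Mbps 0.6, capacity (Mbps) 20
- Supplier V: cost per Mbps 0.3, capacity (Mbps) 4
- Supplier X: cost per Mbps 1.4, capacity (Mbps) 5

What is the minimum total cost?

Use suppliers in increasing cost order.
Supplier V (0.3): use full 4 — 5 Mbps to go.
Supplier 24 (0.6): take the remaining 5 — done.
Supplier 1, Supplier X: unused.
Cost = 4×0.3 + 5×0.6 = 4.2.

4.2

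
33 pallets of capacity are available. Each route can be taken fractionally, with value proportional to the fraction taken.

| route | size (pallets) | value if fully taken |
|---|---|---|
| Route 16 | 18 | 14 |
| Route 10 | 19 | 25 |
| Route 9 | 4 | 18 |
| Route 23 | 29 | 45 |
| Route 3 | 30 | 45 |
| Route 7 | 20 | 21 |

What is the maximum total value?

63

Sort by value density: Route 9 18/4≈4.5, Route 23 45/29≈1.55, Route 3 45/30≈1.5, Route 10 25/19≈1.32, Route 7 21/20≈1.05, Route 16 14/18≈0.778.
Take all of Route 9 (4 pallets, value 18) — 29 pallets left.
All 29 pallets of Route 23 fit (value 45) — 0 remain.
Total value = 63.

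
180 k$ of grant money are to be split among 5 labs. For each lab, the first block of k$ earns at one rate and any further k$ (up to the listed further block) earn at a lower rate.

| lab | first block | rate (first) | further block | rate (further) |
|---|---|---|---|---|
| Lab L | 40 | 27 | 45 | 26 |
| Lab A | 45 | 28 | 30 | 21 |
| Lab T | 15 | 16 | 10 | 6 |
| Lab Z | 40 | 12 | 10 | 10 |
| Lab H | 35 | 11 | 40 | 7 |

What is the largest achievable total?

Treat each block as its own option and order by rate: Lab A/T1 28 > Lab L/T1 27 > Lab L/T2 26 > Lab A/T2 21 > Lab T/T1 16 > Lab Z/T1 12 > Lab H/T1 11 > Lab Z/T2 10 > Lab H/T2 7 > Lab T/T2 6.
Fill Lab A T1 block (45 at 28) → 135 left.
Lab L T1 at 27: fill all 40 → 95 left.
Lab L/T2 (26): +45 → 50 left.
Lab A/T2 (21): +30 → 20 left.
Lab T T1 at 16: fill all 15 → 5 left.
Lab Z/T1: +5 of 40 at 12; pool empty.
Total = 28×45 + 27×40 + 26×45 + 21×30 + 16×15 + 12×5 = 4440.

4440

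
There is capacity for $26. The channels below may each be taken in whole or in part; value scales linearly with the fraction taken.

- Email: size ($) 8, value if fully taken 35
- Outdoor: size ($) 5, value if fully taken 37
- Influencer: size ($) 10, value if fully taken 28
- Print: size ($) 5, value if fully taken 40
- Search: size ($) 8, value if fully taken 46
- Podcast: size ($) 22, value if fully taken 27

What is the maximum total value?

158

Rank by value-to-size ratio: Print 40/5≈8, Outdoor 37/5≈7.4, Search 46/8≈5.75, Email 35/8≈4.38, Influencer 28/10≈2.8, Podcast 27/22≈1.23.
Take all of Print (5 $, value 40) → 21 $ left.
All 5 $ of Outdoor fit (value 37) → 16 remain.
Take all of Search (8 $, value 46) → 8 $ left.
All 8 $ of Email fit (value 35) → 0 remain.
Total value = 158.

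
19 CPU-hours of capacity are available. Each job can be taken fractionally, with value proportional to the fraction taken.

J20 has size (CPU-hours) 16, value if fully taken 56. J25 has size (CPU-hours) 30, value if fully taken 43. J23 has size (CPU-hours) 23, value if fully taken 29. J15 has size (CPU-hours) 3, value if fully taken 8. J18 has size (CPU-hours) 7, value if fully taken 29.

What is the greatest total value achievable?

71

Sort by value density: J18 29/7≈4.14, J20 56/16≈3.5, J15 8/3≈2.67, J25 43/30≈1.43, J23 29/23≈1.26.
Take all of J18 (7 CPU-hours, value 29) → 12 CPU-hours left.
12 CPU-hours left: a 12/16 share of J20 gives 56×12/16 = 42.
Total value = 71.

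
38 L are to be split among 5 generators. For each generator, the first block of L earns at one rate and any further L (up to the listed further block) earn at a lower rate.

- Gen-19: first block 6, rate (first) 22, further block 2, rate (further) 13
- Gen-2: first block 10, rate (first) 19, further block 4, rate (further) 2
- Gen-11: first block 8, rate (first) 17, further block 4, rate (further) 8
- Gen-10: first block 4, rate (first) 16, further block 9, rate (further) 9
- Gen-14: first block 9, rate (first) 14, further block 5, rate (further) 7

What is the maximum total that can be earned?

661

Order all 10 blocks by rate: Gen-19/tier1 22 > Gen-2/tier1 19 > Gen-11/tier1 17 > Gen-10/tier1 16 > Gen-14/tier1 14 > Gen-19/tier2 13 > Gen-10/tier2 9 > Gen-11/tier2 8 > Gen-14/tier2 7 > Gen-2/tier2 2.
Fill Gen-19 tier1 block (6 at 22) → 32 left.
Gen-2/tier1 (19): +10 → 22 left.
Gen-11/tier1 (17): +8 → 14 left.
Gen-10 tier1 at 16: fill all 4 → 10 left.
Fill Gen-14 tier1 block (9 at 14) → 1 left.
Gen-19/tier2: +1 of 2 at 13; pool empty.
Total = 22×6 + 19×10 + 17×8 + 16×4 + 14×9 + 13×1 = 661.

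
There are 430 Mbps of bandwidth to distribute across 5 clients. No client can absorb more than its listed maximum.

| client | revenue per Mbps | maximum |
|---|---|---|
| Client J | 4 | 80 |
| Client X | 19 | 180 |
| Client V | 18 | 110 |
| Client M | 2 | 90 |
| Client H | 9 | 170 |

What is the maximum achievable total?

6660

Order the clients by revenue per Mbps: Client X 19 > Client V 18 > Client H 9 > Client J 4 > Client M 2.
Client X takes 180 to reach its cap of 180 — 250 left.
Give Client V 110 to hit its cap of 110 — 140 left.
Client H: +140 (room for 170) → 140. Pool exhausted.
Total = 19×180 + 18×110 + 9×140 = 6660.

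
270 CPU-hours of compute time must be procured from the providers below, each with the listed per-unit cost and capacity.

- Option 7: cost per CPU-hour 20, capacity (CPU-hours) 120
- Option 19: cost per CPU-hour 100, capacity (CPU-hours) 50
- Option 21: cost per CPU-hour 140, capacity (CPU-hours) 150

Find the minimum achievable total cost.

Fill from the cheapest provider first.
Take 120 from Option 7 at 20 → need 150 more.
Take 50 from Option 19 at 100 → need 100 more.
Option 21 (140): take the remaining 100 → done.
Cost = 120×20 + 50×100 + 100×140 = 21400.

21400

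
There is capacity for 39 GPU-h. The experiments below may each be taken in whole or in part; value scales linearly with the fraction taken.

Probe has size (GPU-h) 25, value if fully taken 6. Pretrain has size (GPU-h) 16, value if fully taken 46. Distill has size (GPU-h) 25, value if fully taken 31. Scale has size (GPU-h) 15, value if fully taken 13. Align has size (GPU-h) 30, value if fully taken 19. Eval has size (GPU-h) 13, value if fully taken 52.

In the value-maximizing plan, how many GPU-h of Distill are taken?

10

Best value per unit of size first: Eval 52/13≈4, Pretrain 46/16≈2.88, Distill 31/25≈1.24, Scale 13/15≈0.867, Align 19/30≈0.633, Probe 6/25≈0.24.
Take all of Eval (13 GPU-h, value 52) — 26 GPU-h left.
Take all of Pretrain (16 GPU-h, value 46) — 10 GPU-h left.
10 GPU-h left: a 10/25 share of Distill gives 31×10/25 = 12.4.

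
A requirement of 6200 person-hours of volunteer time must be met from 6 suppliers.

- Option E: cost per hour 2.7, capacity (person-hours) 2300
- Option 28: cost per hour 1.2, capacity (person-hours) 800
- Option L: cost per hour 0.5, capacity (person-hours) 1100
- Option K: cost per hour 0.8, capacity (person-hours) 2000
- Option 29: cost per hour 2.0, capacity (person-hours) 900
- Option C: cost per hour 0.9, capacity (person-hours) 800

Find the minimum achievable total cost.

Cheapest first:
Option L at 0.5: take all 1100 person-hours ; 5100 still needed.
Take 2000 from Option K at 0.8 ; need 3100 more.
Take 800 from Option C at 0.9 ; need 2300 more.
Take 800 from Option 28 at 1.2 ; need 1500 more.
Option 29 (2.0): use full 900 ; 600 person-hours to go.
Option E (2.7): take the remaining 600 ; done.
Cost = 1100×0.5 + 2000×0.8 + 800×0.9 + 800×1.2 + 900×2.0 + 600×2.7 = 7250.

7250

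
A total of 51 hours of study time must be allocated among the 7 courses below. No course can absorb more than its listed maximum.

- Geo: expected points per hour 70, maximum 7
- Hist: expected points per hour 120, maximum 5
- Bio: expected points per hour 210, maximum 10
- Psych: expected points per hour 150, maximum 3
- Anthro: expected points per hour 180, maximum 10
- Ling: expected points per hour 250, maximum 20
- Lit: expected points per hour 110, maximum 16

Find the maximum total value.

Rank by expected points per hour: Ling 250 > Bio 210 > Anthro 180 > Psych 150 > Hist 120 > Lit 110 > Geo 70.
Give Ling 20 to hit its cap of 20 → 31 left.
Give Bio 10 to hit its cap of 10 → 21 left.
Anthro takes 10 to reach its cap of 10 → 11 left.
Psych takes 3 to reach its cap of 3 → 8 left.
Give Hist 5 to hit its cap of 5 → 3 left.
Lit has room for 16 but only 3 remain, so it gets 3.
Total = 120×5 + 210×10 + 150×3 + 180×10 + 250×20 + 110×3 = 10280.

10280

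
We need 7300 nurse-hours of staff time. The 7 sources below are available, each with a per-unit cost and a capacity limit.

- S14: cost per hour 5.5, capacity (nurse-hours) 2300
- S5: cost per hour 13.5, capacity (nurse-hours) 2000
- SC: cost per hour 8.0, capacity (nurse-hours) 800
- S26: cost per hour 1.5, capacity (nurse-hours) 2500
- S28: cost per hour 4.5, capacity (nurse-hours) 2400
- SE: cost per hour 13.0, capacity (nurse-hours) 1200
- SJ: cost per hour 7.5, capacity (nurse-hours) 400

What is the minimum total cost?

Fill from the cheapest source first.
S26 at 1.5: take all 2500 nurse-hours → 4800 still needed.
Take 2400 from S28 at 4.5 → need 2400 more.
Take 2300 from S14 at 5.5 → need 100 more.
Take 100 from SJ at 7.5 to finish.
SC, SE, S5: unused.
Cost = 2500×1.5 + 2400×4.5 + 2300×5.5 + 100×7.5 = 27950.

27950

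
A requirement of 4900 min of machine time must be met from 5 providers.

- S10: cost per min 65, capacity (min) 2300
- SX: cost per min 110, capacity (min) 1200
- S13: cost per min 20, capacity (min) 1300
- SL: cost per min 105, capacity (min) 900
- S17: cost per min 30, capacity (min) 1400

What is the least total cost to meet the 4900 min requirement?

211000

Cheapest first:
S13 at 20: take all 1300 min ; 3600 still needed.
Take 1400 from S17 at 30 ; need 2200 more.
S10 at 65: take 2200 of its 2300 ; requirement met.
SL, SX: unused.
Cost = 1300×20 + 1400×30 + 2200×65 = 211000.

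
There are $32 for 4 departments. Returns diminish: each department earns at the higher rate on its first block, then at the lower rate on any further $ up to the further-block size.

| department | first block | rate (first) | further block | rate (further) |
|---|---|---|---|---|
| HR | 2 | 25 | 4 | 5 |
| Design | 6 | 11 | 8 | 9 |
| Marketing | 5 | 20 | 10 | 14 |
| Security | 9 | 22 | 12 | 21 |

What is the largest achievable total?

Treat each block as its own option and order by rate: HR/tier1 25 > Security/tier1 22 > Security/tier2 21 > Marketing/tier1 20 > Marketing/tier2 14 > Design/tier1 11 > Design/tier2 9 > HR/tier2 5.
HR/tier1 (25): +2 — 30 left.
Fill Security tier1 block (9 at 22) — 21 left.
Security/tier2 (21): +12 — 9 left.
Fill Marketing tier1 block (5 at 20) — 4 left.
Marketing/tier2: +4 of 10 at 14; pool empty.
Total = 25×2 + 22×9 + 21×12 + 20×5 + 14×4 = 656.

656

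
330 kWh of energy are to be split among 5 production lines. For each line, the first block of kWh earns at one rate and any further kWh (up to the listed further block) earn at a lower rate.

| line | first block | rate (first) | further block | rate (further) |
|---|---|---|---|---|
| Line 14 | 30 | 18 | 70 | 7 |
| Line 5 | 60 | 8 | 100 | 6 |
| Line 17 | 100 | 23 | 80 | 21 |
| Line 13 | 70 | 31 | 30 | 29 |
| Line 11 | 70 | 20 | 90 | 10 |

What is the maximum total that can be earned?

8020

Rank every tier by rate: Line 13/tier1 31 > Line 13/tier2 29 > Line 17/tier1 23 > Line 17/tier2 21 > Line 11/tier1 20 > Line 14/tier1 18 > Line 11/tier2 10 > Line 5/tier1 8 > Line 14/tier2 7 > Line 5/tier2 6.
Line 13/tier1 (31): +70 ; 260 left.
Line 13 tier2 at 29: fill all 30 ; 230 left.
Line 17 tier1 at 23: fill all 100 ; 130 left.
Line 17 tier2 at 21: fill all 80 ; 50 left.
Line 11 tier1 at 20: only 50 left, fill 50.
Total = 31×70 + 29×30 + 23×100 + 21×80 + 20×50 = 8020.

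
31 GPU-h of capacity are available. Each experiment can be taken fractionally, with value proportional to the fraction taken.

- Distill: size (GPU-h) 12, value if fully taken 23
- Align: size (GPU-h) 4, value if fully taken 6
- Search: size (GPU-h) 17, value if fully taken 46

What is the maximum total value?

72

Sort by value density: Search 46/17≈2.71, Distill 23/12≈1.92, Align 6/4≈1.5.
All 17 GPU-h of Search fit (value 46) — 14 remain.
Distill: take in full, 12 GPU-h for value 23 — 2 left.
Only 2 GPU-h remain; take 2/4 of Align for value 6×2/4 = 3.
Total value = 72.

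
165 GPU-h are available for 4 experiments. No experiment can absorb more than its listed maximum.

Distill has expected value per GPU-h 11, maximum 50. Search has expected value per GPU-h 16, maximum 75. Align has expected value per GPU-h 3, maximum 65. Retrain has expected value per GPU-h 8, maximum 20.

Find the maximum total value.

1970

Order the experiments by expected value per GPU-h: Search 16 > Distill 11 > Retrain 8 > Align 3.
Search: +75 to 75 (cap) ; 90 left.
Distill takes 50 to reach its cap of 50 ; 40 left.
Retrain takes 20 to reach its cap of 20 ; 20 left.
Only 20 left; Align takes them to reach 20.
Total = 11×50 + 16×75 + 3×20 + 8×20 = 1970.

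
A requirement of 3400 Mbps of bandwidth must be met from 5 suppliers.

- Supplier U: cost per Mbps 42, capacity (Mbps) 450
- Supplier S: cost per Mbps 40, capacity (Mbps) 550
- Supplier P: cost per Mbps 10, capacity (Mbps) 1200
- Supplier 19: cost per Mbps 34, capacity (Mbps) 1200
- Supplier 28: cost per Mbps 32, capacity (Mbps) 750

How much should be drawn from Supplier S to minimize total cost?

250

Cheapest first:
Supplier P (10): use full 1200 → 2200 Mbps to go.
Supplier 28 (32): use full 750 → 1450 Mbps to go.
Take 1200 from Supplier 19 at 34 → need 250 more.
Supplier S (40): take the remaining 250 → done.
Supplier U: unused.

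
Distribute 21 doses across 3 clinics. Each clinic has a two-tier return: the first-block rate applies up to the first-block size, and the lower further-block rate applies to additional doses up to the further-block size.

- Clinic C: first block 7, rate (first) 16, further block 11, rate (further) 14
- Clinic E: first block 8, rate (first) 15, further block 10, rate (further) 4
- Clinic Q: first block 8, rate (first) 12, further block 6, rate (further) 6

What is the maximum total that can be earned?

Rank every tier by rate: Clinic C/T1 16 > Clinic E/T1 15 > Clinic C/T2 14 > Clinic Q/T1 12 > Clinic Q/T2 6 > Clinic E/T2 4.
Clinic C/T1 (16): +7 → 14 left.
Fill Clinic E T1 block (8 at 15) → 6 left.
Clinic C/T2: +6 of 11 at 14; pool empty.
Total = 16×7 + 15×8 + 14×6 = 316.

316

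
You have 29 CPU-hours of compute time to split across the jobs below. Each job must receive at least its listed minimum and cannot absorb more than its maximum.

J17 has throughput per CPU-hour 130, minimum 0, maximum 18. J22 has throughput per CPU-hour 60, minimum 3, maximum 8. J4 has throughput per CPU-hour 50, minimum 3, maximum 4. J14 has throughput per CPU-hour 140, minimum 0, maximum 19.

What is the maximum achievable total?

Meeting every minimum uses 0+3+3+0 = 6 CPU-hours, leaving 23.
Rank by throughput per CPU-hour: J14 140 > J17 130 > J22 60 > J4 50.
J14 takes 19 more to reach its cap of 19 ; 4 left.
J17: +4 (room for 18) → 4. Pool exhausted.
Total = 130×4 + 60×3 + 50×3 + 140×19 = 3510.

3510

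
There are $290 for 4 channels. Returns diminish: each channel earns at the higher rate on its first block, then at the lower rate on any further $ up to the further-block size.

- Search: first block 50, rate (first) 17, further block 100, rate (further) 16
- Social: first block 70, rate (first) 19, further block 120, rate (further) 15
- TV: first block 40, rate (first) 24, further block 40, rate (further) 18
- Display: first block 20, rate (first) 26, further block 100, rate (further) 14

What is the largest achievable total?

5500

Rank every tier by rate: Display/T1 26 > TV/T1 24 > Social/T1 19 > TV/T2 18 > Search/T1 17 > Search/T2 16 > Social/T2 15 > Display/T2 14.
Display T1 at 26: fill all 20 — 270 left.
TV/T1 (24): +40 — 230 left.
Social/T1 (19): +70 — 160 left.
TV T2 at 18: fill all 40 — 120 left.
Fill Search T1 block (50 at 17) — 70 left.
70 remain; put them into Search T2 at 16.
Total = 26×20 + 24×40 + 19×70 + 18×40 + 17×50 + 16×70 = 5500.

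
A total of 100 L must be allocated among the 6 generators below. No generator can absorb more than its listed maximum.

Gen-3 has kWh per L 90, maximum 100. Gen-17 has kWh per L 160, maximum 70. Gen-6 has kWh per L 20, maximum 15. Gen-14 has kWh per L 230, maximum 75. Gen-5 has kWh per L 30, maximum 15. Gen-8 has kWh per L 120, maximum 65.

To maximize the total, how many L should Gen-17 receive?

25

Rank by kWh per L: Gen-14 230 > Gen-17 160 > Gen-8 120 > Gen-3 90 > Gen-5 30 > Gen-6 20.
Give Gen-14 75 to hit its cap of 75 ; 25 left.
Only 25 left; Gen-17 takes them to reach 25.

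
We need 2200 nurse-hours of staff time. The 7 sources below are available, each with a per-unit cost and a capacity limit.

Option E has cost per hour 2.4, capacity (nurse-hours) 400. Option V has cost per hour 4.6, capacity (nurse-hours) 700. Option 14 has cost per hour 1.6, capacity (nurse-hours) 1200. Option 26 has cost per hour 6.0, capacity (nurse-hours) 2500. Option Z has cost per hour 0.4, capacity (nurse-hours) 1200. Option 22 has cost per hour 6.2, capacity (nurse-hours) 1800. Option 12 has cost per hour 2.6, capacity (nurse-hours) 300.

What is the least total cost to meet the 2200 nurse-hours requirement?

2080

Fill from the cheapest source first.
Option Z at 0.4: take all 1200 nurse-hours ; 1000 still needed.
Take 1000 from Option 14 at 1.6 to finish.
Option E, Option 12, Option V, Option 26, Option 22: unused.
Cost = 1200×0.4 + 1000×1.6 = 2080.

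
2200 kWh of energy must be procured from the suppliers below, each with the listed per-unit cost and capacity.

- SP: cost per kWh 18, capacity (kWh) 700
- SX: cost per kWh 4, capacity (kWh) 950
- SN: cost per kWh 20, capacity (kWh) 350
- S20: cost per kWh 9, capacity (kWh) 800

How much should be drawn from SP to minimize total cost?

Cheapest first:
Take 950 from SX at 4 → need 1250 more.
S20 (9): use full 800 → 450 kWh to go.
SP at 18: take 450 of its 700 → requirement met.
SN: unused.

450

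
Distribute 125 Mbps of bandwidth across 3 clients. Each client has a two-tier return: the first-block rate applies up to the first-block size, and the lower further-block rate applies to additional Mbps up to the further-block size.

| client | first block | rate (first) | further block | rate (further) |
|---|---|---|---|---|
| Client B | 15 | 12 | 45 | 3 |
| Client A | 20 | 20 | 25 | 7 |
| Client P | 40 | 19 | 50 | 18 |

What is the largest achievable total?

Rank every tier by rate: Client A/tier1 20 > Client P/tier1 19 > Client P/tier2 18 > Client B/tier1 12 > Client A/tier2 7 > Client B/tier2 3.
Client A tier1 at 20: fill all 20 ; 105 left.
Fill Client P tier1 block (40 at 19) ; 65 left.
Fill Client P tier2 block (50 at 18) ; 15 left.
Fill Client B tier1 block (15 at 12) ; 0 left.
Total = 20×20 + 19×40 + 18×50 + 12×15 = 2240.

2240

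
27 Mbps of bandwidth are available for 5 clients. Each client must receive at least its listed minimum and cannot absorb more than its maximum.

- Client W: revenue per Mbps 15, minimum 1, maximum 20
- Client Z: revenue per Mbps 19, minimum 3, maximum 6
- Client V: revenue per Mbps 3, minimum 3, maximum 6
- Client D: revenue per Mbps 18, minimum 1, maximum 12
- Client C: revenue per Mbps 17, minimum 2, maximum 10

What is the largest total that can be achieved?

Meeting every minimum uses 1+3+3+1+2 = 10 Mbps, leaving 17.
Highest revenue per Mbps first: Client Z 19 > Client D 18 > Client C 17 > Client W 15 > Client V 3.
Client Z takes 3 more to reach its cap of 6 — 14 left.
Client D takes 11 more to reach its cap of 12 — 3 left.
Only 3 left; Client C takes them to reach 5.
Total = 15×1 + 19×6 + 3×3 + 18×12 + 17×5 = 439.

439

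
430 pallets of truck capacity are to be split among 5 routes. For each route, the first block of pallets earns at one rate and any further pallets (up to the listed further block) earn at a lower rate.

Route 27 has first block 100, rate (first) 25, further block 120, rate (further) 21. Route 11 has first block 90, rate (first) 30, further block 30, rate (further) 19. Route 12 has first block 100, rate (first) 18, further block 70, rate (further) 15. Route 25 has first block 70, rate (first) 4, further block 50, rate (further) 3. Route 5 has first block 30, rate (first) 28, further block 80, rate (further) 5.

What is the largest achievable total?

10210

Order all 10 blocks by rate: Route 11/first 30 > Route 5/first 28 > Route 27/first 25 > Route 27/second 21 > Route 11/second 19 > Route 12/first 18 > Route 12/second 15 > Route 5/second 5 > Route 25/first 4 > Route 25/second 3.
Route 11/first (30): +90 — 340 left.
Route 5 first at 28: fill all 30 — 310 left.
Route 27/first (25): +100 — 210 left.
Route 27 second at 21: fill all 120 — 90 left.
Route 11/second (19): +30 — 60 left.
60 remain; put them into Route 12 first at 18.
Total = 30×90 + 28×30 + 25×100 + 21×120 + 19×30 + 18×60 = 10210.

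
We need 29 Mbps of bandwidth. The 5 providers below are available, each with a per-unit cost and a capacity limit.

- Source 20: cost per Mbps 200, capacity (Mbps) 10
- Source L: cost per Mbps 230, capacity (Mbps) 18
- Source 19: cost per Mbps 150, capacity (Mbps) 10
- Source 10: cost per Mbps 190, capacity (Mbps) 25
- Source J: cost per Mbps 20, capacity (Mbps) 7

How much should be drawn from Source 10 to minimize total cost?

12

Cheapest first:
Source J at 20: take all 7 Mbps — 22 still needed.
Source 19 at 150: take all 10 Mbps — 12 still needed.
Source 10 (190): take the remaining 12 — done.
Source 20, Source L: unused.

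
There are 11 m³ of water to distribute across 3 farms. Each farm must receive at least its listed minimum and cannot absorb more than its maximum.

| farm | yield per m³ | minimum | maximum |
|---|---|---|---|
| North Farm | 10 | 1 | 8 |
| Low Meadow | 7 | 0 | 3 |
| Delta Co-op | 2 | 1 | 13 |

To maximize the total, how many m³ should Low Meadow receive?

2

Meeting every minimum uses 1+0+1 = 2 m³, leaving 9.
Highest yield per m³ first: North Farm 10 > Low Meadow 7 > Delta Co-op 2.
North Farm: +7 to 8 (cap) — 2 left.
Low Meadow has room for 3 more but only 2 remain, so it gets 2.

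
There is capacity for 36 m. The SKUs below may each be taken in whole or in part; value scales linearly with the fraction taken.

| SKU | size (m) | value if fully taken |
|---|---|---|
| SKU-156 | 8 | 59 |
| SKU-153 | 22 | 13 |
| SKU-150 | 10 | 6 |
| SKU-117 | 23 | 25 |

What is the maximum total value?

87

Best value per unit of size first: SKU-156 59/8≈7.38, SKU-117 25/23≈1.09, SKU-150 6/10≈0.6, SKU-153 13/22≈0.591.
All 8 m of SKU-156 fit (value 59) ; 28 remain.
All 23 m of SKU-117 fit (value 25) ; 5 remain.
Fill the last 5 m with part of SKU-150: 5/10 of it earns 3.
Total value = 87.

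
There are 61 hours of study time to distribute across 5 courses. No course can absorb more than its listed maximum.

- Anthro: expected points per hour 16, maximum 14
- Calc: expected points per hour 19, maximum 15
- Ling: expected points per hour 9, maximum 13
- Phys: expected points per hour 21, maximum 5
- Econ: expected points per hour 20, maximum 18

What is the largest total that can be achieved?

Rank by expected points per hour: Phys 21 > Econ 20 > Calc 19 > Anthro 16 > Ling 9.
Give Phys 5 to hit its cap of 5 — 56 left.
Econ takes 18 to reach its cap of 18 — 38 left.
Calc: +15 to 15 (cap) — 23 left.
Anthro takes 14 to reach its cap of 14 — 9 left.
Ling has room for 13 but only 9 remain, so it gets 9.
Total = 16×14 + 19×15 + 9×9 + 21×5 + 20×18 = 1055.

1055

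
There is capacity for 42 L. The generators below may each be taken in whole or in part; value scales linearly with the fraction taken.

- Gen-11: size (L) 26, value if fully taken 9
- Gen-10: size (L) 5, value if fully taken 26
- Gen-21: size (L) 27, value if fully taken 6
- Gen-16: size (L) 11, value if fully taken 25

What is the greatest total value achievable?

60

Rank by value-to-size ratio: Gen-10 26/5≈5.2, Gen-16 25/11≈2.27, Gen-11 9/26≈0.346, Gen-21 6/27≈0.222.
All 5 L of Gen-10 fit (value 26) — 37 remain.
Take all of Gen-16 (11 L, value 25) — 26 L left.
Gen-11: take in full, 26 L for value 9 — 0 left.
Total value = 60.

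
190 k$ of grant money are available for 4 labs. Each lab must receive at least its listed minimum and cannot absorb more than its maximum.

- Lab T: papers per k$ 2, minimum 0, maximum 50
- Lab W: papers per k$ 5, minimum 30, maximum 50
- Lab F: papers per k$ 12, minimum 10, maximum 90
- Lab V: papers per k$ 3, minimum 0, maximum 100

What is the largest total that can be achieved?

1480

Meeting every minimum uses 0+30+10+0 = 40 k$, leaving 150.
Order the labs by papers per k$: Lab F 12 > Lab W 5 > Lab V 3 > Lab T 2.
Lab F takes 80 more to reach its cap of 90 → 70 left.
Lab W: +20 to 50 (cap) → 50 left.
Lab V: +50 (room for 100) → 50. Pool exhausted.
Total = 5×50 + 12×90 + 3×50 = 1480.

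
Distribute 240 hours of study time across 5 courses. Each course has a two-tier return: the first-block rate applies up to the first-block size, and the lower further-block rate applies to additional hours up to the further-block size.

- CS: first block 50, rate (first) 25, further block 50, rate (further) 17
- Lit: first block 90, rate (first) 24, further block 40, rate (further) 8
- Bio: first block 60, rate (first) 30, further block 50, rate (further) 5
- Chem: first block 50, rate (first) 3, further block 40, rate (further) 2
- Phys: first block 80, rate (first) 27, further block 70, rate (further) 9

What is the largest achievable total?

Rank every tier by rate: Bio/first 30 > Phys/first 27 > CS/first 25 > Lit/first 24 > CS/second 17 > Phys/second 9 > Lit/second 8 > Bio/second 5 > Chem/first 3 > Chem/second 2.
Fill Bio first block (60 at 30) ; 180 left.
Phys first at 27: fill all 80 ; 100 left.
CS first at 25: fill all 50 ; 50 left.
Lit/first: +50 of 90 at 24; pool empty.
Total = 30×60 + 27×80 + 25×50 + 24×50 = 6410.

6410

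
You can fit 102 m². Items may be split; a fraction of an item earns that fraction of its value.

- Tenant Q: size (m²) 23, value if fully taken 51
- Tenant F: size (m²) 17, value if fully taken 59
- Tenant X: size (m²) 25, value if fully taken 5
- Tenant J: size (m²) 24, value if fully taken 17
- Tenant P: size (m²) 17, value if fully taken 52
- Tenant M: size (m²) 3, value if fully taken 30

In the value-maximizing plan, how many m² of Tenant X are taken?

Rank by value-to-size ratio: Tenant M 30/3≈10, Tenant F 59/17≈3.47, Tenant P 52/17≈3.06, Tenant Q 51/23≈2.22, Tenant J 17/24≈0.708, Tenant X 5/25≈0.2.
Take all of Tenant M (3 m², value 30) → 99 m² left.
Take all of Tenant F (17 m², value 59) → 82 m² left.
Tenant P: take in full, 17 m² for value 52 → 65 left.
All 23 m² of Tenant Q fit (value 51) → 42 remain.
Tenant J: take in full, 24 m² for value 17 → 18 left.
18 m² left: a 18/25 share of Tenant X gives 5×18/25 = 3.6.

18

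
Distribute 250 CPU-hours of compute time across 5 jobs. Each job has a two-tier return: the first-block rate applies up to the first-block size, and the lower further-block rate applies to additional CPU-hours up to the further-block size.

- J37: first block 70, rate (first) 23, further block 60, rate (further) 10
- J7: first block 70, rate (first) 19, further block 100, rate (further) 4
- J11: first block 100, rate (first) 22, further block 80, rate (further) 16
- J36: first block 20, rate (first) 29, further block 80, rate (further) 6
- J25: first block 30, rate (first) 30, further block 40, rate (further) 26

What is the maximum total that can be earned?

6110

Treat each block as its own option and order by rate: J25/T1 30 > J36/T1 29 > J25/T2 26 > J37/T1 23 > J11/T1 22 > J7/T1 19 > J11/T2 16 > J37/T2 10 > J36/T2 6 > J7/T2 4.
J25 T1 at 30: fill all 30 ; 220 left.
Fill J36 T1 block (20 at 29) ; 200 left.
Fill J25 T2 block (40 at 26) ; 160 left.
J37 T1 at 23: fill all 70 ; 90 left.
J11/T1: +90 of 100 at 22; pool empty.
Total = 30×30 + 29×20 + 26×40 + 23×70 + 22×90 = 6110.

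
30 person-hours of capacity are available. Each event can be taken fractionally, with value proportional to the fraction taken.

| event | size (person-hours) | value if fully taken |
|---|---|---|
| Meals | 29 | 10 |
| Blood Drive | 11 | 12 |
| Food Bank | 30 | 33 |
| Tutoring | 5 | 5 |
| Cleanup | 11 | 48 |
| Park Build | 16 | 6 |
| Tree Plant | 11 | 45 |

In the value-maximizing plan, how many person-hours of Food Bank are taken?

8

Best value per unit of size first: Cleanup 48/11≈4.36, Tree Plant 45/11≈4.09, Food Bank 33/30≈1.1, Blood Drive 12/11≈1.09, Tutoring 5/5≈1, Park Build 6/16≈0.375, Meals 10/29≈0.345.
Cleanup: take in full, 11 person-hours for value 48 — 19 left.
All 11 person-hours of Tree Plant fit (value 45) — 8 remain.
Fill the last 8 person-hours with part of Food Bank: 8/30 of it earns 8.8.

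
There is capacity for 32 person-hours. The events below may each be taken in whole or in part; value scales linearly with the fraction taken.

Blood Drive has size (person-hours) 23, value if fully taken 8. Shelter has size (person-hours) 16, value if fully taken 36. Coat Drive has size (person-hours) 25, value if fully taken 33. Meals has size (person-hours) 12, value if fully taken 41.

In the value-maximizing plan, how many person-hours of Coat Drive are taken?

Best value per unit of size first: Meals 41/12≈3.42, Shelter 36/16≈2.25, Coat Drive 33/25≈1.32, Blood Drive 8/23≈0.348.
Meals: take in full, 12 person-hours for value 41 — 20 left.
Shelter: take in full, 16 person-hours for value 36 — 4 left.
Fill the last 4 person-hours with part of Coat Drive: 4/25 of it earns 5.28.

4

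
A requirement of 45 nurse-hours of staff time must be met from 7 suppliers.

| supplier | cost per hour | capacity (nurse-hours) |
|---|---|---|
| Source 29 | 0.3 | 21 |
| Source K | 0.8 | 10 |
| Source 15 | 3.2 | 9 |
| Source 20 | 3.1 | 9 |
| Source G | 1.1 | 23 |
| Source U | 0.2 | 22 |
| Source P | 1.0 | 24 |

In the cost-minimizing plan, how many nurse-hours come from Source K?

2

Fill from the cheapest supplier first.
Source U at 0.2: take all 22 nurse-hours — 23 still needed.
Source 29 at 0.3: take all 21 nurse-hours — 2 still needed.
Take 2 from Source K at 0.8 to finish.
Source P, Source G, Source 20, Source 15: unused.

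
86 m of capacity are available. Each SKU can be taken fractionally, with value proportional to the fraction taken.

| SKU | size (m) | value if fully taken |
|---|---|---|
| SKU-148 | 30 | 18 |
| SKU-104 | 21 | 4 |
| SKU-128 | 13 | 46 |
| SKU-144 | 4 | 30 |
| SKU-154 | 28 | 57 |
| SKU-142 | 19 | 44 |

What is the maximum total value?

Rank by value-to-size ratio: SKU-144 30/4≈7.5, SKU-128 46/13≈3.54, SKU-142 44/19≈2.32, SKU-154 57/28≈2.04, SKU-148 18/30≈0.6, SKU-104 4/21≈0.19.
SKU-144: take in full, 4 m for value 30 — 82 left.
SKU-128: take in full, 13 m for value 46 — 69 left.
Take all of SKU-142 (19 m, value 44) — 50 m left.
SKU-154: take in full, 28 m for value 57 — 22 left.
22 m left: a 22/30 share of SKU-148 gives 18×22/30 = 13.2.
Total value = 190.2.

190.2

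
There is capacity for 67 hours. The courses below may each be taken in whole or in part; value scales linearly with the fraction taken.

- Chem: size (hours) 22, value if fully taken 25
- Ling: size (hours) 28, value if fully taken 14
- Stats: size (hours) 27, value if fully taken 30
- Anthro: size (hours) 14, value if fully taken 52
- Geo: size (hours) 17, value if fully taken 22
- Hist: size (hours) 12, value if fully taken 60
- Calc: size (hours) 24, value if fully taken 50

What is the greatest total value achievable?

Sort by value density: Hist 60/12≈5, Anthro 52/14≈3.71, Calc 50/24≈2.08, Geo 22/17≈1.29, Chem 25/22≈1.14, Stats 30/27≈1.11, Ling 14/28≈0.5.
All 12 hours of Hist fit (value 60) ; 55 remain.
All 14 hours of Anthro fit (value 52) ; 41 remain.
All 24 hours of Calc fit (value 50) ; 17 remain.
All 17 hours of Geo fit (value 22) ; 0 remain.
Total value = 184.

184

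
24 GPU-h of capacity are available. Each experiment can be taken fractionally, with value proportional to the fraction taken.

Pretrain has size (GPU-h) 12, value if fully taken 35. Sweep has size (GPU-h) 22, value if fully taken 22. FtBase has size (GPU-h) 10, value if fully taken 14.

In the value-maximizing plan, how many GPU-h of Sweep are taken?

Sort by value density: Pretrain 35/12≈2.92, FtBase 14/10≈1.4, Sweep 22/22≈1.
Pretrain: take in full, 12 GPU-h for value 35 → 12 left.
FtBase: take in full, 10 GPU-h for value 14 → 2 left.
Fill the last 2 GPU-h with part of Sweep: 2/22 of it earns 2.

2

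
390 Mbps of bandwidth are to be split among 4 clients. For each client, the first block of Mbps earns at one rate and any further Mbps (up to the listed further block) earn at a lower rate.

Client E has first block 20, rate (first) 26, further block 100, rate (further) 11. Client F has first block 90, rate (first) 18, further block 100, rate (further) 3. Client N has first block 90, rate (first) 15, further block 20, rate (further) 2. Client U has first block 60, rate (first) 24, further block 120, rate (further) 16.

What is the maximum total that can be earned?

6960

Rank every tier by rate: Client E/T1 26 > Client U/T1 24 > Client F/T1 18 > Client U/T2 16 > Client N/T1 15 > Client E/T2 11 > Client F/T2 3 > Client N/T2 2.
Fill Client E T1 block (20 at 26) ; 370 left.
Client U T1 at 24: fill all 60 ; 310 left.
Client F T1 at 18: fill all 90 ; 220 left.
Fill Client U T2 block (120 at 16) ; 100 left.
Client N T1 at 15: fill all 90 ; 10 left.
Client E T2 at 11: only 10 left, fill 10.
Total = 26×20 + 24×60 + 18×90 + 16×120 + 15×90 + 11×10 = 6960.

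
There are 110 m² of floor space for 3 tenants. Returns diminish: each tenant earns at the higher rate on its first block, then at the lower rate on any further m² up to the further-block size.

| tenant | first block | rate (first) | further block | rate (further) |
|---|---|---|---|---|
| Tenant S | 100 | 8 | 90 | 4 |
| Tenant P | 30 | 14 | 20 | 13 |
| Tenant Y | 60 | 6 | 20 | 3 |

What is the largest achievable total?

1160

Rank every tier by rate: Tenant P/first 14 > Tenant P/second 13 > Tenant S/first 8 > Tenant Y/first 6 > Tenant S/second 4 > Tenant Y/second 3.
Tenant P first at 14: fill all 30 → 80 left.
Tenant P/second (13): +20 → 60 left.
Tenant S/first: +60 of 100 at 8; pool empty.
Total = 14×30 + 13×20 + 8×60 = 1160.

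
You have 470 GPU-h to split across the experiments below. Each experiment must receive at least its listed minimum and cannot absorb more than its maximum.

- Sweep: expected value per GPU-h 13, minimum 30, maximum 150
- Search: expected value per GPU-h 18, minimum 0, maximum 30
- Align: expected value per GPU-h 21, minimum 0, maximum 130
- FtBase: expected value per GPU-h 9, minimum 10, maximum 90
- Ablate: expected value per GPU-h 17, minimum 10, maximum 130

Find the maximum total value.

Meeting every minimum uses 30+0+0+10+10 = 50 GPU-h, leaving 420.
Order the experiments by expected value per GPU-h: Align 21 > Search 18 > Ablate 17 > Sweep 13 > FtBase 9.
Give Align 130 more to hit its cap of 130 → 290 left.
Search takes 30 more to reach its cap of 30 → 260 left.
Ablate takes 120 more to reach its cap of 130 → 140 left.
Sweep takes 120 more to reach its cap of 150 → 20 left.
FtBase has room for 80 more but only 20 remain, so it gets 30.
Total = 13×150 + 18×30 + 21×130 + 9×30 + 17×130 = 7700.

7700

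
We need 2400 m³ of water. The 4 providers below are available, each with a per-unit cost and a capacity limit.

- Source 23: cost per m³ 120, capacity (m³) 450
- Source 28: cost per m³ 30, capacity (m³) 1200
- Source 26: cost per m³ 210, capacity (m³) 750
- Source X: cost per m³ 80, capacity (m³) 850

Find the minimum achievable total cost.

146000

Use providers in increasing cost order.
Take 1200 from Source 28 at 30 → need 1200 more.
Source X (80): use full 850 → 350 m³ to go.
Take 350 from Source 23 at 120 to finish.
Source 26: unused.
Cost = 1200×30 + 850×80 + 350×120 = 146000.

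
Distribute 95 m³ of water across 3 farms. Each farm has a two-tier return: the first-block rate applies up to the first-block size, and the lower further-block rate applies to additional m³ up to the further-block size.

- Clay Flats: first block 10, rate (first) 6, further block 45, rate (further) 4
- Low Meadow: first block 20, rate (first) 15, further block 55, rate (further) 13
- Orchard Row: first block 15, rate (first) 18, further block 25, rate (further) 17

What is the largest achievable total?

Order all 6 blocks by rate: Orchard Row/tier1 18 > Orchard Row/tier2 17 > Low Meadow/tier1 15 > Low Meadow/tier2 13 > Clay Flats/tier1 6 > Clay Flats/tier2 4.
Orchard Row/tier1 (18): +15 — 80 left.
Orchard Row/tier2 (17): +25 — 55 left.
Low Meadow/tier1 (15): +20 — 35 left.
Low Meadow/tier2: +35 of 55 at 13; pool empty.
Total = 18×15 + 17×25 + 15×20 + 13×35 = 1450.

1450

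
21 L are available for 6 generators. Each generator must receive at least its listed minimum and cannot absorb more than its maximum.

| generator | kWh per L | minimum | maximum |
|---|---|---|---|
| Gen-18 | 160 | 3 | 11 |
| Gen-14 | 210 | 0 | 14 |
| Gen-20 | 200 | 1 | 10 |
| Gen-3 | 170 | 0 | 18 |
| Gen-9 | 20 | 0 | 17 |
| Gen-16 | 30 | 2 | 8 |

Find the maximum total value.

3880

Meeting every minimum uses 3+0+1+0+0+2 = 6 L, leaving 15.
Rank by kWh per L: Gen-14 210 > Gen-20 200 > Gen-3 170 > Gen-18 160 > Gen-16 30 > Gen-9 20.
Give Gen-14 14 more to hit its cap of 14 — 1 left.
Gen-20: +1 (room for 9) → 2. Pool exhausted.
Total = 160×3 + 210×14 + 200×2 + 30×2 = 3880.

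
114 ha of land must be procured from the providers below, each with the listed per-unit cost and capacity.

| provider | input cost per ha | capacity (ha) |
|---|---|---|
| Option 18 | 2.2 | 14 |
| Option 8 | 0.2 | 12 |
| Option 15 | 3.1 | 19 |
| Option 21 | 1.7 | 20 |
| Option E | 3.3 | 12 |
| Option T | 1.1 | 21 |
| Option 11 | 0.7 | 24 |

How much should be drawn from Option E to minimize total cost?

4

Cheapest first:
Take 12 from Option 8 at 0.2 ; need 102 more.
Option 11 at 0.7: take all 24 ha ; 78 still needed.
Option T (1.1): use full 21 ; 57 ha to go.
Option 21 (1.7): use full 20 ; 37 ha to go.
Option 18 (2.2): use full 14 ; 23 ha to go.
Take 19 from Option 15 at 3.1 ; need 4 more.
Option E at 3.3: take 4 of its 12 ; requirement met.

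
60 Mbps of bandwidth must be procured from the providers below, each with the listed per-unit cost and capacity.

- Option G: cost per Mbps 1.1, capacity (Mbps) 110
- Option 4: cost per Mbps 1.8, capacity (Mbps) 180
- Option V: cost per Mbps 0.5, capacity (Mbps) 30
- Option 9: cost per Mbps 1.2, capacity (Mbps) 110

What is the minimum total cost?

Cheapest first:
Option V at 0.5: take all 30 Mbps → 30 still needed.
Take 30 from Option G at 1.1 to finish.
Option 9, Option 4: unused.
Cost = 30×0.5 + 30×1.1 = 48.

48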